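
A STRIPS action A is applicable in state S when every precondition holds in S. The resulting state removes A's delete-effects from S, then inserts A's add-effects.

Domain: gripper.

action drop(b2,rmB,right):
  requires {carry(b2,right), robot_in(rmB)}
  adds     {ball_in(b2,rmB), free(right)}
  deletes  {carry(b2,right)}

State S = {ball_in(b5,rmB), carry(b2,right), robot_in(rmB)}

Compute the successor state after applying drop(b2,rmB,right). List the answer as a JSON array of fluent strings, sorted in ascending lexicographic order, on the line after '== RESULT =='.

Progress:
  pre ⊆ S: {carry(b2,right), robot_in(rmB)} ⊆ S  — applicable
  S \ del = {ball_in(b5,rmB), robot_in(rmB)}
  ∪ add   = {ball_in(b2,rmB), ball_in(b5,rmB), free(right), robot_in(rmB)}

== RESULT ==
["ball_in(b2,rmB)", "ball_in(b5,rmB)", "free(right)", "robot_in(rmB)"]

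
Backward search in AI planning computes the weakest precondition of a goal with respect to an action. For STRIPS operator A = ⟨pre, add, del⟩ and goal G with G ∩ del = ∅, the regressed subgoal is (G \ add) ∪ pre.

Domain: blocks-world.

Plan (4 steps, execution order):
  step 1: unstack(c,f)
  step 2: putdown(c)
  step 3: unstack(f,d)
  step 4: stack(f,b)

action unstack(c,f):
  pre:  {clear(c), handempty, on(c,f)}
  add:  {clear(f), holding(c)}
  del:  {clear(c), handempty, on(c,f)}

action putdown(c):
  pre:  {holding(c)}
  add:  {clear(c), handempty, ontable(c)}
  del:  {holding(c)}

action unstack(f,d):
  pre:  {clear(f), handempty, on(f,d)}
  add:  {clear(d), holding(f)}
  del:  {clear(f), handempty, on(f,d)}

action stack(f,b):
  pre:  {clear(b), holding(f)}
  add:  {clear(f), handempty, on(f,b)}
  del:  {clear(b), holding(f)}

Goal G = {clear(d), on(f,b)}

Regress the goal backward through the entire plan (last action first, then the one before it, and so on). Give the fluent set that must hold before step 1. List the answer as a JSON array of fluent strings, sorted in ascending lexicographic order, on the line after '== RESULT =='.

Work backward from the goal:
  through step 4 (stack(f,b)): drop {on(f,b)}, keep {clear(d)}, require {clear(b), holding(f)}
    → {clear(b), clear(d), holding(f)}
  through step 3 (unstack(f,d)): drop {clear(d), holding(f)}, keep {clear(b)}, require {clear(f), handempty, on(f,d)}
    → {clear(b), clear(f), handempty, on(f,d)}
  through step 2 (putdown(c)): drop {handempty}, keep {clear(b), clear(f), on(f,d)}, require {holding(c)}
    → {clear(b), clear(f), holding(c), on(f,d)}
  through step 1 (unstack(c,f)): drop {clear(f), holding(c)}, keep {clear(b), on(f,d)}, require {clear(c), handempty, on(c,f)}
    → {clear(b), clear(c), handempty, on(c,f), on(f,d)}

== RESULT ==
["clear(b)", "clear(c)", "handempty", "on(c,f)", "on(f,d)"]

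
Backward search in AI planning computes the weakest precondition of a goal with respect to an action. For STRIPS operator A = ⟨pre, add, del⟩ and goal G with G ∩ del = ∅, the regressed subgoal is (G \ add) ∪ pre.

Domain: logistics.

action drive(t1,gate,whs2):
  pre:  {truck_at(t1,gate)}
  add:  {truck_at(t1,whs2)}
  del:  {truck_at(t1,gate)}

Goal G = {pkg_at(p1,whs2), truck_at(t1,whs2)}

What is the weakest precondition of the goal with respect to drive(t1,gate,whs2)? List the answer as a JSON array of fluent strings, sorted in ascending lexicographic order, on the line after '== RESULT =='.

Compute (G \ add) ∪ pre:
  G ∩ del = {}  (empty — regression defined)
  G \ add = {pkg_at(p1,whs2), truck_at(t1,whs2)} \ {truck_at(t1,whs2)} = {pkg_at(p1,whs2)}
  ∪ pre   = {pkg_at(p1,whs2)} ∪ {truck_at(t1,gate)}
          = {pkg_at(p1,whs2), truck_at(t1,gate)}

== RESULT ==
["pkg_at(p1,whs2)", "truck_at(t1,gate)"]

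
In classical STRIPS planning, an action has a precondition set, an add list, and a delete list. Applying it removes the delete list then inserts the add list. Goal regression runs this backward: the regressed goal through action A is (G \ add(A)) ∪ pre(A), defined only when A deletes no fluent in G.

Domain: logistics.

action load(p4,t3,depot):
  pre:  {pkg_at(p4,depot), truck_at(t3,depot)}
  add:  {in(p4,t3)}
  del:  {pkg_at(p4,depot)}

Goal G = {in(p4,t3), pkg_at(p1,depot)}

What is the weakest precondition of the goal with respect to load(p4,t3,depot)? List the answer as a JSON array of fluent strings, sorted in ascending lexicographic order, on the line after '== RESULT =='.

Compute (G \ add) ∪ pre:
  G ∩ del = {}  (empty — regression defined)
  G \ add = {in(p4,t3), pkg_at(p1,depot)} \ {in(p4,t3)} = {pkg_at(p1,depot)}
  ∪ pre   = {pkg_at(p1,depot)} ∪ {pkg_at(p4,depot), truck_at(t3,depot)}
          = {pkg_at(p1,depot), pkg_at(p4,depot), truck_at(t3,depot)}

== RESULT ==
["pkg_at(p1,depot)", "pkg_at(p4,depot)", "truck_at(t3,depot)"]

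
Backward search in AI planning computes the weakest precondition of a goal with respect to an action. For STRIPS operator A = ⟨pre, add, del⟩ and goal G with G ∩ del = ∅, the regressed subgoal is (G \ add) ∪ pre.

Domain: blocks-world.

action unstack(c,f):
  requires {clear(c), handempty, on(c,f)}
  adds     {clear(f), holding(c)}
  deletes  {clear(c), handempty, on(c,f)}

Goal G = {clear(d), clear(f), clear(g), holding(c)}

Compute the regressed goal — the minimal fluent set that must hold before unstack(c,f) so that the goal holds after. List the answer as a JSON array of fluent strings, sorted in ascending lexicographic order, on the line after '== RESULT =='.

Regress:
  G ∩ del = {}  (empty — regression defined)
  G \ add = {clear(d), clear(f), clear(g), holding(c)} \ {clear(f), holding(c)} = {clear(d), clear(g)}
  ∪ pre   = {clear(d), clear(g)} ∪ {clear(c), handempty, on(c,f)}
          = {clear(c), clear(d), clear(g), handempty, on(c,f)}

== RESULT ==
["clear(c)", "clear(d)", "clear(g)", "handempty", "on(c,f)"]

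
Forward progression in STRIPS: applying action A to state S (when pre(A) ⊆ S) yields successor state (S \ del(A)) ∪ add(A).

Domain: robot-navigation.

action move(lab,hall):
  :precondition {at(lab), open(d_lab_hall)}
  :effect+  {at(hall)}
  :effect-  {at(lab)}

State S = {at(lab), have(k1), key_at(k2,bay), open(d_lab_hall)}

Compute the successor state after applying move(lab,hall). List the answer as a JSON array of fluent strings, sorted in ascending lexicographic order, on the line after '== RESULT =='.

Compute (S \ del) ∪ add:
  pre ⊆ S: {at(lab), open(d_lab_hall)} ⊆ S  — applicable
  S \ del = {have(k1), key_at(k2,bay), open(d_lab_hall)}
  ∪ add   = {at(hall), have(k1), key_at(k2,bay), open(d_lab_hall)}

== RESULT ==
["at(hall)", "have(k1)", "key_at(k2,bay)", "open(d_lab_hall)"]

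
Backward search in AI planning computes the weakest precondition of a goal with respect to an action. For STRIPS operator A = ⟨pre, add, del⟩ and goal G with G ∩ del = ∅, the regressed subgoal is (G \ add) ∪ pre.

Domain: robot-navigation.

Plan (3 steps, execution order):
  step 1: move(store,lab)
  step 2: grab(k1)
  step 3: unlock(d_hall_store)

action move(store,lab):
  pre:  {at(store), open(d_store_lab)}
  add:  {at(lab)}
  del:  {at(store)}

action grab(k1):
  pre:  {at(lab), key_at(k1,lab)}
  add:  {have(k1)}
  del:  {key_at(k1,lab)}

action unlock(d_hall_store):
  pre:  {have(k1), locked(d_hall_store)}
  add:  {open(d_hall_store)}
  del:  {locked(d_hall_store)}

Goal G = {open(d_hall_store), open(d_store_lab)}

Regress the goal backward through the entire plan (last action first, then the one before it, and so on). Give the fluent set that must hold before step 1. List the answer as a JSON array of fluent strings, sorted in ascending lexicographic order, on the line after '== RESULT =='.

Work backward from the goal:
  through step 3 (unlock(d_hall_store)): drop {open(d_hall_store)}, keep {open(d_store_lab)}, require {have(k1), locked(d_hall_store)}
    → {have(k1), locked(d_hall_store), open(d_store_lab)}
  through step 2 (grab(k1)): drop {have(k1)}, keep {locked(d_hall_store), open(d_store_lab)}, require {at(lab), key_at(k1,lab)}
    → {at(lab), key_at(k1,lab), locked(d_hall_store), open(d_store_lab)}
  through step 1 (move(store,lab)): drop {at(lab)}, keep {key_at(k1,lab), locked(d_hall_store), open(d_store_lab)}, require {at(store), open(d_store_lab)}
    → {at(store), key_at(k1,lab), locked(d_hall_store), open(d_store_lab)}

== RESULT ==
["at(store)", "key_at(k1,lab)", "locked(d_hall_store)", "open(d_store_lab)"]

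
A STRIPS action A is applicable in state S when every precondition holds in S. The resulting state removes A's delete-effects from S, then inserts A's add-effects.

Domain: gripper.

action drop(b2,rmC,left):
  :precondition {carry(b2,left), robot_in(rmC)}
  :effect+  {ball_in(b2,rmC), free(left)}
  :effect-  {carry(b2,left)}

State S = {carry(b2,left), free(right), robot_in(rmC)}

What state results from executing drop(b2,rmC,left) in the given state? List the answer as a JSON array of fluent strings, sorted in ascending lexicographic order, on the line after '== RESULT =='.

Compute (S \ del) ∪ add:
  pre ⊆ S: {carry(b2,left), robot_in(rmC)} ⊆ S  — applicable
  S \ del = {free(right), robot_in(rmC)}
  ∪ add   = {ball_in(b2,rmC), free(left), free(right), robot_in(rmC)}

== RESULT ==
["ball_in(b2,rmC)", "free(left)", "free(right)", "robot_in(rmC)"]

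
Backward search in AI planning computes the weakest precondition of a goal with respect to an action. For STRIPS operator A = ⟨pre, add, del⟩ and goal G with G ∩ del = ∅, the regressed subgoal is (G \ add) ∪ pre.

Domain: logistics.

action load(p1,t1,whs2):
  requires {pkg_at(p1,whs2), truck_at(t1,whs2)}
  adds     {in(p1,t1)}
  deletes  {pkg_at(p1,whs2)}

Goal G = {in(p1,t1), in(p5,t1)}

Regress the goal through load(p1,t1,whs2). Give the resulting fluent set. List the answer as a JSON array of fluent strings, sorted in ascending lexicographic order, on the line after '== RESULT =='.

Compute (G \ add) ∪ pre:
  G ∩ del = {}  (empty — regression defined)
  G \ add = {in(p1,t1), in(p5,t1)} \ {in(p1,t1)} = {in(p5,t1)}
  ∪ pre   = {in(p5,t1)} ∪ {pkg_at(p1,whs2), truck_at(t1,whs2)}
          = {in(p5,t1), pkg_at(p1,whs2), truck_at(t1,whs2)}

== RESULT ==
["in(p5,t1)", "pkg_at(p1,whs2)", "truck_at(t1,whs2)"]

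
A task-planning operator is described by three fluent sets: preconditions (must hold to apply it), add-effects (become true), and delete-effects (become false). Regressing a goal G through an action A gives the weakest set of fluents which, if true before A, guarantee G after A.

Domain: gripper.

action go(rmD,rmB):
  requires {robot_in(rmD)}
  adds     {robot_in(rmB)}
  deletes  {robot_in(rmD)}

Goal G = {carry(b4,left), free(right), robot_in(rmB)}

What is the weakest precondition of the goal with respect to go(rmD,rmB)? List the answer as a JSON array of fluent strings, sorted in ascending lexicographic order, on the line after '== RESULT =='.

Compute (G \ add) ∪ pre:
  G ∩ del = {}  (empty — regression defined)
  G \ add = {carry(b4,left), free(right), robot_in(rmB)} \ {robot_in(rmB)} = {carry(b4,left), free(right)}
  ∪ pre   = {carry(b4,left), free(right)} ∪ {robot_in(rmD)}
          = {carry(b4,left), free(right), robot_in(rmD)}

== RESULT ==
["carry(b4,left)", "free(right)", "robot_in(rmD)"]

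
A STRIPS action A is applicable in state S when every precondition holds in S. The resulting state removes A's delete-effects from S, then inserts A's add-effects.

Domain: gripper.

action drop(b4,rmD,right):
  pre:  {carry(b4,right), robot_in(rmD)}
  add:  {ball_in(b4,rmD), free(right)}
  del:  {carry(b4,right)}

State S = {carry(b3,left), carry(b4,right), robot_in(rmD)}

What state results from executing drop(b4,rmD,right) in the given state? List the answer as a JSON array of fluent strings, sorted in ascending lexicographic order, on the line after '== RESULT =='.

Progress:
  pre ⊆ S: {carry(b4,right), robot_in(rmD)} ⊆ S  — applicable
  S \ del = {carry(b3,left), robot_in(rmD)}
  ∪ add   = {ball_in(b4,rmD), carry(b3,left), free(right), robot_in(rmD)}

== RESULT ==
["ball_in(b4,rmD)", "carry(b3,left)", "free(right)", "robot_in(rmD)"]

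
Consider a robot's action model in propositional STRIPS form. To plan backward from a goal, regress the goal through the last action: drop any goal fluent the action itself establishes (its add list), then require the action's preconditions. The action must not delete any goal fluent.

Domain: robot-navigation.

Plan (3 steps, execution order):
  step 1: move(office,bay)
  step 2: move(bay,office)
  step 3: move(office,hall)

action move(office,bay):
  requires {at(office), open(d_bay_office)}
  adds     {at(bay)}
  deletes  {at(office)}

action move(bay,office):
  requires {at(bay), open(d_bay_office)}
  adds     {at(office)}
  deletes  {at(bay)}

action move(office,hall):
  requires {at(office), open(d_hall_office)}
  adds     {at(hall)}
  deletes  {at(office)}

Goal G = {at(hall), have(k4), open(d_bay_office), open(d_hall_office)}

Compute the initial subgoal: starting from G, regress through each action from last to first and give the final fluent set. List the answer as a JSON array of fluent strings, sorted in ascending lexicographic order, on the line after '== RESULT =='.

Regress step by step:
  through step 3 (move(office,hall)): drop {at(hall)}, keep {have(k4), open(d_bay_office), open(d_hall_office)}, require {at(office), open(d_hall_office)}
    → {at(office), have(k4), open(d_bay_office), open(d_hall_office)}
  through step 2 (move(bay,office)): drop {at(office)}, keep {have(k4), open(d_bay_office), open(d_hall_office)}, require {at(bay), open(d_bay_office)}
    → {at(bay), have(k4), open(d_bay_office), open(d_hall_office)}
  through step 1 (move(office,bay)): drop {at(bay)}, keep {have(k4), open(d_bay_office), open(d_hall_office)}, require {at(office), open(d_bay_office)}
    → {at(office), have(k4), open(d_bay_office), open(d_hall_office)}

== RESULT ==
["at(office)", "have(k4)", "open(d_bay_office)", "open(d_hall_office)"]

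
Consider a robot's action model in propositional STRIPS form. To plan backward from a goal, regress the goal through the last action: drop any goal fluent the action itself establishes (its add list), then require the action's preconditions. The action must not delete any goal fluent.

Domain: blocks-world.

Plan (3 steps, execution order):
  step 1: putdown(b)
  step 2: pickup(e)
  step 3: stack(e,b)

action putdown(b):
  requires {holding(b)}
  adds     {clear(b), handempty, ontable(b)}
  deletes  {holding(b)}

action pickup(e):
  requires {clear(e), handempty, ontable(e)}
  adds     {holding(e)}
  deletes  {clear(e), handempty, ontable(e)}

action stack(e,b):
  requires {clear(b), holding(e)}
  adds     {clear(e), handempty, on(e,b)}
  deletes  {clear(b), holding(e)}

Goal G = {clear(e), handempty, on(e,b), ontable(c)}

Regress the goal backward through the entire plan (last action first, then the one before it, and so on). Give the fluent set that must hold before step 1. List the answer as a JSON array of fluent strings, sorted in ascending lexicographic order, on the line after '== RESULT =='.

Work backward from the goal:
  through step 3 (stack(e,b)): drop {clear(e), handempty, on(e,b)}, keep {ontable(c)}, require {clear(b), holding(e)}
    → {clear(b), holding(e), ontable(c)}
  through step 2 (pickup(e)): drop {holding(e)}, keep {clear(b), ontable(c)}, require {clear(e), handempty, ontable(e)}
    → {clear(b), clear(e), handempty, ontable(c), ontable(e)}
  through step 1 (putdown(b)): drop {clear(b), handempty}, keep {clear(e), ontable(c), ontable(e)}, require {holding(b)}
    → {clear(e), holding(b), ontable(c), ontable(e)}

== RESULT ==
["clear(e)", "holding(b)", "ontable(c)", "ontable(e)"]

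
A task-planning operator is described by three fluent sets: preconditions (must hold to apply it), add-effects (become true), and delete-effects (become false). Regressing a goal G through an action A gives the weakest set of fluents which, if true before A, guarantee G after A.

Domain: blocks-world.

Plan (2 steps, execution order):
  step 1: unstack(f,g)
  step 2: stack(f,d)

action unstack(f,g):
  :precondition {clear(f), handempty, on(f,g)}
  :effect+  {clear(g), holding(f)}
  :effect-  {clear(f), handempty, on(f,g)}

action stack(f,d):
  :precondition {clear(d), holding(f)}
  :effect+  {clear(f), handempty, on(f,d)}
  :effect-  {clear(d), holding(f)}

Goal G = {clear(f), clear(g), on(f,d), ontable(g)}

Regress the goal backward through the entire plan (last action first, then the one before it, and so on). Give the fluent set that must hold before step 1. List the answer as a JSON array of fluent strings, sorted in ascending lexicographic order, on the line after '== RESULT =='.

Regress step by step:
  through step 2 (stack(f,d)): drop {clear(f), on(f,d)}, keep {clear(g), ontable(g)}, require {clear(d), holding(f)}
    → {clear(d), clear(g), holding(f), ontable(g)}
  through step 1 (unstack(f,g)): drop {clear(g), holding(f)}, keep {clear(d), ontable(g)}, require {clear(f), handempty, on(f,g)}
    → {clear(d), clear(f), handempty, on(f,g), ontable(g)}

== RESULT ==
["clear(d)", "clear(f)", "handempty", "on(f,g)", "ontable(g)"]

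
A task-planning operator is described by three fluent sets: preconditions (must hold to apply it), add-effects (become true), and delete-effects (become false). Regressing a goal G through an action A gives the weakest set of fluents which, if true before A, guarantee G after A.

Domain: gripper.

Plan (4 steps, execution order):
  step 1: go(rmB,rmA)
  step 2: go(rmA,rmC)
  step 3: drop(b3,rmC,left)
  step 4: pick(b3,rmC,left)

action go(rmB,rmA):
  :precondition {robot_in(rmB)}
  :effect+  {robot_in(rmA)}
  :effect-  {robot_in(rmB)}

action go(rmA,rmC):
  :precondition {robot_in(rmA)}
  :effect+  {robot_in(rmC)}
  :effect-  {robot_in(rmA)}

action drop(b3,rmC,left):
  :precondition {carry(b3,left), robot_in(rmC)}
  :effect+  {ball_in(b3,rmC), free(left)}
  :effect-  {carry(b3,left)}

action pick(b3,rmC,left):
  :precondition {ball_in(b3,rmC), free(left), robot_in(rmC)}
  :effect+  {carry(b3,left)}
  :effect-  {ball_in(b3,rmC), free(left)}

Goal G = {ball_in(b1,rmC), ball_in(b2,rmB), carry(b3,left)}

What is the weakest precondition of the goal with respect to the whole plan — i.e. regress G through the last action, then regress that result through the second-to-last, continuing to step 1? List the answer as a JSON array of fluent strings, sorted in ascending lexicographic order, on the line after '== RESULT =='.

Regress step by step:
  through step 4 (pick(b3,rmC,left)): drop {carry(b3,left)}, keep {ball_in(b1,rmC), ball_in(b2,rmB)}, require {ball_in(b3,rmC), free(left), robot_in(rmC)}
    → {ball_in(b1,rmC), ball_in(b2,rmB), ball_in(b3,rmC), free(left), robot_in(rmC)}
  through step 3 (drop(b3,rmC,left)): drop {ball_in(b3,rmC), free(left)}, keep {ball_in(b1,rmC), ball_in(b2,rmB), robot_in(rmC)}, require {carry(b3,left), robot_in(rmC)}
    → {ball_in(b1,rmC), ball_in(b2,rmB), carry(b3,left), robot_in(rmC)}
  through step 2 (go(rmA,rmC)): drop {robot_in(rmC)}, keep {ball_in(b1,rmC), ball_in(b2,rmB), carry(b3,left)}, require {robot_in(rmA)}
    → {ball_in(b1,rmC), ball_in(b2,rmB), carry(b3,left), robot_in(rmA)}
  through step 1 (go(rmB,rmA)): drop {robot_in(rmA)}, keep {ball_in(b1,rmC), ball_in(b2,rmB), carry(b3,left)}, require {robot_in(rmB)}
    → {ball_in(b1,rmC), ball_in(b2,rmB), carry(b3,left), robot_in(rmB)}

== RESULT ==
["ball_in(b1,rmC)", "ball_in(b2,rmB)", "carry(b3,left)", "robot_in(rmB)"]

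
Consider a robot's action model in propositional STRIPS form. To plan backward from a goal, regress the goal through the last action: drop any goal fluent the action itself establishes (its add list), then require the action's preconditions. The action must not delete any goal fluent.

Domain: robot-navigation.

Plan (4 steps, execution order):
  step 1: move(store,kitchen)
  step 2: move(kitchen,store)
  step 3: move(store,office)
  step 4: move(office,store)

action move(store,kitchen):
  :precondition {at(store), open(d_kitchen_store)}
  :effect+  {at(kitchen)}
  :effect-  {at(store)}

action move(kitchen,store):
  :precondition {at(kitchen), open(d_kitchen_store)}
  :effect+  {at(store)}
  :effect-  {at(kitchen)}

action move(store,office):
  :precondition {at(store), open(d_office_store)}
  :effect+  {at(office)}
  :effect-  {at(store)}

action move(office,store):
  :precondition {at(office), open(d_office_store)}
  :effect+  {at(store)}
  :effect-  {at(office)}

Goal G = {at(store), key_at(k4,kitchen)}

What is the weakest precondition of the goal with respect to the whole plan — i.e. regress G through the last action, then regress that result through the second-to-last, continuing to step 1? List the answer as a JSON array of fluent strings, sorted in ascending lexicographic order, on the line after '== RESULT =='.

Regress step by step:
  through step 4 (move(office,store)): drop {at(store)}, keep {key_at(k4,kitchen)}, require {at(office), open(d_office_store)}
    → {at(office), key_at(k4,kitchen), open(d_office_store)}
  through step 3 (move(store,office)): drop {at(office)}, keep {key_at(k4,kitchen), open(d_office_store)}, require {at(store), open(d_office_store)}
    → {at(store), key_at(k4,kitchen), open(d_office_store)}
  through step 2 (move(kitchen,store)): drop {at(store)}, keep {key_at(k4,kitchen), open(d_office_store)}, require {at(kitchen), open(d_kitchen_store)}
    → {at(kitchen), key_at(k4,kitchen), open(d_kitchen_store), open(d_office_store)}
  through step 1 (move(store,kitchen)): drop {at(kitchen)}, keep {key_at(k4,kitchen), open(d_kitchen_store), open(d_office_store)}, require {at(store), open(d_kitchen_store)}
    → {at(store), key_at(k4,kitchen), open(d_kitchen_store), open(d_office_store)}

== RESULT ==
["at(store)", "key_at(k4,kitchen)", "open(d_kitchen_store)", "open(d_office_store)"]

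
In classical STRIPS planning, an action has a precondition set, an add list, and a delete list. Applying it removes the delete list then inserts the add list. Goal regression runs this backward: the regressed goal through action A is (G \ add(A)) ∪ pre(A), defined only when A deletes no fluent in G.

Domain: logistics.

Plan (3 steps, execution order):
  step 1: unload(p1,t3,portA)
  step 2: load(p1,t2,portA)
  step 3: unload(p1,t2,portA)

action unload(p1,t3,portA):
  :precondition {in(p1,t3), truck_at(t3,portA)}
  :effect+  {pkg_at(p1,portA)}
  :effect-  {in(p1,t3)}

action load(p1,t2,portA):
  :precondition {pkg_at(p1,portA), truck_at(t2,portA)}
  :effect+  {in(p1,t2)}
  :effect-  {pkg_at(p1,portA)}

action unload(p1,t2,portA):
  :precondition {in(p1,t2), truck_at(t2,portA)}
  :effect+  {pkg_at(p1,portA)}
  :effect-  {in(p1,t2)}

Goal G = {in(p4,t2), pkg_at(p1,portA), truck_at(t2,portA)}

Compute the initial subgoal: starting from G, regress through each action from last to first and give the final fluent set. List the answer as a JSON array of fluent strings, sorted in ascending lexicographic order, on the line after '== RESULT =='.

Work backward from the goal:
  through step 3 (unload(p1,t2,portA)): drop {pkg_at(p1,portA)}, keep {in(p4,t2), truck_at(t2,portA)}, require {in(p1,t2), truck_at(t2,portA)}
    → {in(p1,t2), in(p4,t2), truck_at(t2,portA)}
  through step 2 (load(p1,t2,portA)): drop {in(p1,t2)}, keep {in(p4,t2), truck_at(t2,portA)}, require {pkg_at(p1,portA), truck_at(t2,portA)}
    → {in(p4,t2), pkg_at(p1,portA), truck_at(t2,portA)}
  through step 1 (unload(p1,t3,portA)): drop {pkg_at(p1,portA)}, keep {in(p4,t2), truck_at(t2,portA)}, require {in(p1,t3), truck_at(t3,portA)}
    → {in(p1,t3), in(p4,t2), truck_at(t2,portA), truck_at(t3,portA)}

== RESULT ==
["in(p1,t3)", "in(p4,t2)", "truck_at(t2,portA)", "truck_at(t3,portA)"]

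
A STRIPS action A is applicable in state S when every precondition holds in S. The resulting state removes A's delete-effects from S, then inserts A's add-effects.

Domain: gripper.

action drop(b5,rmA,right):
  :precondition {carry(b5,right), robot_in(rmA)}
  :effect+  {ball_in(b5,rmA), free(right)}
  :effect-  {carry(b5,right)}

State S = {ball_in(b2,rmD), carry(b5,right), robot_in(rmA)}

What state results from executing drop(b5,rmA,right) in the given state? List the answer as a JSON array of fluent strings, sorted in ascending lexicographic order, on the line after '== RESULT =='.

Compute (S \ del) ∪ add:
  pre ⊆ S: {carry(b5,right), robot_in(rmA)} ⊆ S  — applicable
  S \ del = {ball_in(b2,rmD), robot_in(rmA)}
  ∪ add   = {ball_in(b2,rmD), ball_in(b5,rmA), free(right), robot_in(rmA)}

== RESULT ==
["ball_in(b2,rmD)", "ball_in(b5,rmA)", "free(right)", "robot_in(rmA)"]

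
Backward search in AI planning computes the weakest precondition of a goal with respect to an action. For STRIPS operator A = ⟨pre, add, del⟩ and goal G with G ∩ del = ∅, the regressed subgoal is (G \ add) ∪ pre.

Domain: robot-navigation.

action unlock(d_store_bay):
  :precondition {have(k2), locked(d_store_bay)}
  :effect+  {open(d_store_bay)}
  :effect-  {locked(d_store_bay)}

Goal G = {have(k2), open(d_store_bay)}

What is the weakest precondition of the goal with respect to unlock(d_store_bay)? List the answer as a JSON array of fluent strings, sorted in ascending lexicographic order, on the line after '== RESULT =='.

Regress:
  G ∩ del = {}  (empty — regression defined)
  G \ add = {have(k2), open(d_store_bay)} \ {open(d_store_bay)} = {have(k2)}
  ∪ pre   = {have(k2)} ∪ {have(k2), locked(d_store_bay)}
          = {have(k2), locked(d_store_bay)}

== RESULT ==
["have(k2)", "locked(d_store_bay)"]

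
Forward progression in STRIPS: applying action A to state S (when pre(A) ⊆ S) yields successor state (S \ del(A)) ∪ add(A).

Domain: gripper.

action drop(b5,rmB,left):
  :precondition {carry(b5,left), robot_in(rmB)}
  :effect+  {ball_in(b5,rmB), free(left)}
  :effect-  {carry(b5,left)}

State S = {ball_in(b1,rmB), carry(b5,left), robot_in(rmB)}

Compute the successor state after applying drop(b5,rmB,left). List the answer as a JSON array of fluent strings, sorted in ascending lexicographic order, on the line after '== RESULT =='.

Progress:
  pre ⊆ S: {carry(b5,left), robot_in(rmB)} ⊆ S  — applicable
  S \ del = {ball_in(b1,rmB), robot_in(rmB)}
  ∪ add   = {ball_in(b1,rmB), ball_in(b5,rmB), free(left), robot_in(rmB)}

== RESULT ==
["ball_in(b1,rmB)", "ball_in(b5,rmB)", "free(left)", "robot_in(rmB)"]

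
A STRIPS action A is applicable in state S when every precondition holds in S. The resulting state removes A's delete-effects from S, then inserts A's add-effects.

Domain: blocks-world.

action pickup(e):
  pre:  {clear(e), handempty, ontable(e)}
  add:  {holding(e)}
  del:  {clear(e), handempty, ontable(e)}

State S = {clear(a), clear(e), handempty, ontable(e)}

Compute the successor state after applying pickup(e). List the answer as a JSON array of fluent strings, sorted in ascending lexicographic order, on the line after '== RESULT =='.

Compute (S \ del) ∪ add:
  pre ⊆ S: {clear(e), handempty, ontable(e)} ⊆ S  — applicable
  S \ del = {clear(a)}
  ∪ add   = {clear(a), holding(e)}

== RESULT ==
["clear(a)", "holding(e)"]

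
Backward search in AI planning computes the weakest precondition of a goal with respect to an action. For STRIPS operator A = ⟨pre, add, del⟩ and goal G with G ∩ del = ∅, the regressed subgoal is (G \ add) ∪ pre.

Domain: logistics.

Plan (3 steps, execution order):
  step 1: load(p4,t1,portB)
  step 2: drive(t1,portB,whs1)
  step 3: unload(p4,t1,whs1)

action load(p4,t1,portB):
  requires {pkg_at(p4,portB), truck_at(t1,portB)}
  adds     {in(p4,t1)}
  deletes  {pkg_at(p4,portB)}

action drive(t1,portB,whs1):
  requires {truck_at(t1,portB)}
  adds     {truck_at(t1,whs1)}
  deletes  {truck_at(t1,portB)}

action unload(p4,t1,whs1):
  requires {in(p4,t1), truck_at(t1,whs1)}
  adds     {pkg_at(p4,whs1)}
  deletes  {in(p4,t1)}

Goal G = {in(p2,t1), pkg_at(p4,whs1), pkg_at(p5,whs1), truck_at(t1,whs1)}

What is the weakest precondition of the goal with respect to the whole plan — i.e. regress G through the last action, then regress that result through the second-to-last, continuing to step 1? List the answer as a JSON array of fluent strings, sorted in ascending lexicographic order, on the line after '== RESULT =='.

Work backward from the goal:
  through step 3 (unload(p4,t1,whs1)): drop {pkg_at(p4,whs1)}, keep {in(p2,t1), pkg_at(p5,whs1), truck_at(t1,whs1)}, require {in(p4,t1), truck_at(t1,whs1)}
    → {in(p2,t1), in(p4,t1), pkg_at(p5,whs1), truck_at(t1,whs1)}
  through step 2 (drive(t1,portB,whs1)): drop {truck_at(t1,whs1)}, keep {in(p2,t1), in(p4,t1), pkg_at(p5,whs1)}, require {truck_at(t1,portB)}
    → {in(p2,t1), in(p4,t1), pkg_at(p5,whs1), truck_at(t1,portB)}
  through step 1 (load(p4,t1,portB)): drop {in(p4,t1)}, keep {in(p2,t1), pkg_at(p5,whs1), truck_at(t1,portB)}, require {pkg_at(p4,portB), truck_at(t1,portB)}
    → {in(p2,t1), pkg_at(p4,portB), pkg_at(p5,whs1), truck_at(t1,portB)}

== RESULT ==
["in(p2,t1)", "pkg_at(p4,portB)", "pkg_at(p5,whs1)", "truck_at(t1,portB)"]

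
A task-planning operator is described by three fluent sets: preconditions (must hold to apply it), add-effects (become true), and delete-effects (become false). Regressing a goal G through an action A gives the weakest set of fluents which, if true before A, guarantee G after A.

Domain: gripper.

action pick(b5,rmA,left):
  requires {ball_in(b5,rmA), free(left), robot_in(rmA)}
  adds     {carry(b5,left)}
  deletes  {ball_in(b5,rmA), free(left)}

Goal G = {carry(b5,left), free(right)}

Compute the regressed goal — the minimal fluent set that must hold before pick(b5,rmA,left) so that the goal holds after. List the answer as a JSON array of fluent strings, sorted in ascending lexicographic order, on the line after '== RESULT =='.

Regress:
  G ∩ del = {}  (empty — regression defined)
  G \ add = {carry(b5,left), free(right)} \ {carry(b5,left)} = {free(right)}
  ∪ pre   = {free(right)} ∪ {ball_in(b5,rmA), free(left), robot_in(rmA)}
          = {ball_in(b5,rmA), free(left), free(right), robot_in(rmA)}

== RESULT ==
["ball_in(b5,rmA)", "free(left)", "free(right)", "robot_in(rmA)"]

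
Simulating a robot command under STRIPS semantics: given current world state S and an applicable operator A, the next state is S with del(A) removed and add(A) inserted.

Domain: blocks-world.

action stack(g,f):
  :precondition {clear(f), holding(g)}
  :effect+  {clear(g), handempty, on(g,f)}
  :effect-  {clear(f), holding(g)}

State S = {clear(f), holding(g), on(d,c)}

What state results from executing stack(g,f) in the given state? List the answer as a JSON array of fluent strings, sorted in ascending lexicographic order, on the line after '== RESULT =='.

Progress:
  pre ⊆ S: {clear(f), holding(g)} ⊆ S  — applicable
  S \ del = {on(d,c)}
  ∪ add   = {clear(g), handempty, on(d,c), on(g,f)}

== RESULT ==
["clear(g)", "handempty", "on(d,c)", "on(g,f)"]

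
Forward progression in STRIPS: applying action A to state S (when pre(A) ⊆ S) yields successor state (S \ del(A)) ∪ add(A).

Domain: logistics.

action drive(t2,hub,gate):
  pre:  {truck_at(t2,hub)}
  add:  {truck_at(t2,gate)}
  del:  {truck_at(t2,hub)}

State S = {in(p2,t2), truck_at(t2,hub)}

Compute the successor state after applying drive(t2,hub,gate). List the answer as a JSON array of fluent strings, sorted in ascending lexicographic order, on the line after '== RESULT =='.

Progress:
  pre ⊆ S: {truck_at(t2,hub)} ⊆ S  — applicable
  S \ del = {in(p2,t2)}
  ∪ add   = {in(p2,t2), truck_at(t2,gate)}

== RESULT ==
["in(p2,t2)", "truck_at(t2,gate)"]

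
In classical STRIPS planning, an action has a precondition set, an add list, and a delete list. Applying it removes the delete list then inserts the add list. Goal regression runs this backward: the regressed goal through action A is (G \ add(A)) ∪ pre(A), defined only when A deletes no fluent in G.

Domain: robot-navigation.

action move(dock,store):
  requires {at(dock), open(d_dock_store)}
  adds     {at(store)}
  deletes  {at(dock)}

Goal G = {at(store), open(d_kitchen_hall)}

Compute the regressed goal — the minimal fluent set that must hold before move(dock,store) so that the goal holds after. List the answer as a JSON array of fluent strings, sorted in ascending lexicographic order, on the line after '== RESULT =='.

Compute (G \ add) ∪ pre:
  G ∩ del = {}  (empty — regression defined)
  G \ add = {at(store), open(d_kitchen_hall)} \ {at(store)} = {open(d_kitchen_hall)}
  ∪ pre   = {open(d_kitchen_hall)} ∪ {at(dock), open(d_dock_store)}
          = {at(dock), open(d_dock_store), open(d_kitchen_hall)}

== RESULT ==
["at(dock)", "open(d_dock_store)", "open(d_kitchen_hall)"]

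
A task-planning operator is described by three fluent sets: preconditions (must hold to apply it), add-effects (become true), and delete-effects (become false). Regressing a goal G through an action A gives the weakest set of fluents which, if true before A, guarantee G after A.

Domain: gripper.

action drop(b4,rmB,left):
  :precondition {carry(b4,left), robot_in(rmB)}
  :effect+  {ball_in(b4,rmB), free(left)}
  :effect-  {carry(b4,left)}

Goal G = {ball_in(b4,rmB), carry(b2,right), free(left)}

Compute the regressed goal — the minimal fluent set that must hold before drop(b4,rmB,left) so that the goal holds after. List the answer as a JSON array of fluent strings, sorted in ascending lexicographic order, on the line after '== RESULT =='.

Regress:
  G ∩ del = {}  (empty — regression defined)
  G \ add = {ball_in(b4,rmB), carry(b2,right), free(left)} \ {ball_in(b4,rmB), free(left)} = {carry(b2,right)}
  ∪ pre   = {carry(b2,right)} ∪ {carry(b4,left), robot_in(rmB)}
          = {carry(b2,right), carry(b4,left), robot_in(rmB)}

== RESULT ==
["carry(b2,right)", "carry(b4,left)", "robot_in(rmB)"]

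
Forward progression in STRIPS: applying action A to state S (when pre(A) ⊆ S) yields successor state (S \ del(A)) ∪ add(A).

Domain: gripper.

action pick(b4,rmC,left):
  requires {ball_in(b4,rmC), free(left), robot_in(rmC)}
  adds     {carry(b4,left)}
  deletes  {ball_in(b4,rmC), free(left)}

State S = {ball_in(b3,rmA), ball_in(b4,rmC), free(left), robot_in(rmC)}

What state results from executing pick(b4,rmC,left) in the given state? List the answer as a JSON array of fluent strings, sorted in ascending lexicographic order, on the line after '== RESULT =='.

Compute (S \ del) ∪ add:
  pre ⊆ S: {ball_in(b4,rmC), free(left), robot_in(rmC)} ⊆ S  — applicable
  S \ del = {ball_in(b3,rmA), robot_in(rmC)}
  ∪ add   = {ball_in(b3,rmA), carry(b4,left), robot_in(rmC)}

== RESULT ==
["ball_in(b3,rmA)", "carry(b4,left)", "robot_in(rmC)"]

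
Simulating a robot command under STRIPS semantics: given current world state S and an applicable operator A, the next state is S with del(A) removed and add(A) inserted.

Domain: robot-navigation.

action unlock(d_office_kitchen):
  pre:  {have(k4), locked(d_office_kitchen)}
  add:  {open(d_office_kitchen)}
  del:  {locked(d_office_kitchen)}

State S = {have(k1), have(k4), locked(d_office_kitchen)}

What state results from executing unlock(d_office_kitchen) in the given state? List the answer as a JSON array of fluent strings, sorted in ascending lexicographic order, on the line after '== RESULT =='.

Compute (S \ del) ∪ add:
  pre ⊆ S: {have(k4), locked(d_office_kitchen)} ⊆ S  — applicable
  S \ del = {have(k1), have(k4)}
  ∪ add   = {have(k1), have(k4), open(d_office_kitchen)}

== RESULT ==
["have(k1)", "have(k4)", "open(d_office_kitchen)"]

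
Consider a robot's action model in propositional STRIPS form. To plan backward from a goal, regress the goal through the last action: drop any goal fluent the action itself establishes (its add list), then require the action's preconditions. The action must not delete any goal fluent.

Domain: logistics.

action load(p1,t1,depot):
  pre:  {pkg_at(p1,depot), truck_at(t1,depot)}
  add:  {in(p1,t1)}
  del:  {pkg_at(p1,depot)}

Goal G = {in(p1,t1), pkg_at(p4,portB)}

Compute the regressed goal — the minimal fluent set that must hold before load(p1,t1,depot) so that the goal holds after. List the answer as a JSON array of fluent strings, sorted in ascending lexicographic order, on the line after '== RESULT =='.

Compute (G \ add) ∪ pre:
  G ∩ del = {}  (empty — regression defined)
  G \ add = {in(p1,t1), pkg_at(p4,portB)} \ {in(p1,t1)} = {pkg_at(p4,portB)}
  ∪ pre   = {pkg_at(p4,portB)} ∪ {pkg_at(p1,depot), truck_at(t1,depot)}
          = {pkg_at(p1,depot), pkg_at(p4,portB), truck_at(t1,depot)}

== RESULT ==
["pkg_at(p1,depot)", "pkg_at(p4,portB)", "truck_at(t1,depot)"]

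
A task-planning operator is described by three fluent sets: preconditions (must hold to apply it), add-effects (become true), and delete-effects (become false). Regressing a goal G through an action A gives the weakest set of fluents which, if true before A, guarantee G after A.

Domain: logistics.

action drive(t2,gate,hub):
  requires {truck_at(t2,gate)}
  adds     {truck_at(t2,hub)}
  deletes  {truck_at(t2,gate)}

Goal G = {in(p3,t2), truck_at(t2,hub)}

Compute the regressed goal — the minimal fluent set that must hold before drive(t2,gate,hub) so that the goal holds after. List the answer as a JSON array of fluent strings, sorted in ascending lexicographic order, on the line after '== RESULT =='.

Regress:
  G ∩ del = {}  (empty — regression defined)
  G \ add = {in(p3,t2), truck_at(t2,hub)} \ {truck_at(t2,hub)} = {in(p3,t2)}
  ∪ pre   = {in(p3,t2)} ∪ {truck_at(t2,gate)}
          = {in(p3,t2), truck_at(t2,gate)}

== RESULT ==
["in(p3,t2)", "truck_at(t2,gate)"]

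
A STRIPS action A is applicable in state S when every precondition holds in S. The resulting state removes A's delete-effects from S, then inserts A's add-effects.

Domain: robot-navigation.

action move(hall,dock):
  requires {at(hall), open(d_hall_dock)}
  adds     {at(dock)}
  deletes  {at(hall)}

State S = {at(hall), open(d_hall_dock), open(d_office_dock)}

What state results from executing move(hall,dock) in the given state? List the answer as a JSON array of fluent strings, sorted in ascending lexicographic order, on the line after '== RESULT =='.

Compute (S \ del) ∪ add:
  pre ⊆ S: {at(hall), open(d_hall_dock)} ⊆ S  — applicable
  S \ del = {open(d_hall_dock), open(d_office_dock)}
  ∪ add   = {at(dock), open(d_hall_dock), open(d_office_dock)}

== RESULT ==
["at(dock)", "open(d_hall_dock)", "open(d_office_dock)"]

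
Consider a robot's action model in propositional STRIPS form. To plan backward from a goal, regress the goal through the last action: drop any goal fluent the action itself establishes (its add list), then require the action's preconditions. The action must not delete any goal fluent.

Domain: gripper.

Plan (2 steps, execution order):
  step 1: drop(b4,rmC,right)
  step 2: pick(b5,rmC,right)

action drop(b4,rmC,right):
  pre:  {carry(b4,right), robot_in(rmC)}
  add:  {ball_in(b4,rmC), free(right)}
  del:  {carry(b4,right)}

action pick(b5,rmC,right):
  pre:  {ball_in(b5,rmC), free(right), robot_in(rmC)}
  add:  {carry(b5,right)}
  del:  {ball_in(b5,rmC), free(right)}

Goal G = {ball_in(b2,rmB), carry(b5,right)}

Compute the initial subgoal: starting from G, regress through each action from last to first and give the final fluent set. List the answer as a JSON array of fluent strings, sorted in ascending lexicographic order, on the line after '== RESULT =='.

Work backward from the goal:
  through step 2 (pick(b5,rmC,right)): drop {carry(b5,right)}, keep {ball_in(b2,rmB)}, require {ball_in(b5,rmC), free(right), robot_in(rmC)}
    → {ball_in(b2,rmB), ball_in(b5,rmC), free(right), robot_in(rmC)}
  through step 1 (drop(b4,rmC,right)): drop {free(right)}, keep {ball_in(b2,rmB), ball_in(b5,rmC), robot_in(rmC)}, require {carry(b4,right), robot_in(rmC)}
    → {ball_in(b2,rmB), ball_in(b5,rmC), carry(b4,right), robot_in(rmC)}

== RESULT ==
["ball_in(b2,rmB)", "ball_in(b5,rmC)", "carry(b4,right)", "robot_in(rmC)"]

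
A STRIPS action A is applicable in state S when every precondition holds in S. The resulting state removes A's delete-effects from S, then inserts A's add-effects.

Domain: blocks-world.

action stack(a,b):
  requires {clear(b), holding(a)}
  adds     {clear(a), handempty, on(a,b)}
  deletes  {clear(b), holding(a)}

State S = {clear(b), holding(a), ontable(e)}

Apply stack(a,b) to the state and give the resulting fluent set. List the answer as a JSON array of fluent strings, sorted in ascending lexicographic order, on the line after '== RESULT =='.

Progress:
  pre ⊆ S: {clear(b), holding(a)} ⊆ S  — applicable
  S \ del = {ontable(e)}
  ∪ add   = {clear(a), handempty, on(a,b), ontable(e)}

== RESULT ==
["clear(a)", "handempty", "on(a,b)", "ontable(e)"]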